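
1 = 1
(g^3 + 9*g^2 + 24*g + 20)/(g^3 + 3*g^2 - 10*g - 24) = (g^2 + 7*g + 10)/(g^2 + g - 12)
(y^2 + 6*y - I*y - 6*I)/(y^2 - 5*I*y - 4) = (y + 6)/(y - 4*I)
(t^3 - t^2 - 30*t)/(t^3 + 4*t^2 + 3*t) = (t^2 - t - 30)/(t^2 + 4*t + 3)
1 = 1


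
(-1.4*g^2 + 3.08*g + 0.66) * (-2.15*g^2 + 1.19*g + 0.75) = 3.01*g^4 - 8.288*g^3 + 1.1962*g^2 + 3.0954*g + 0.495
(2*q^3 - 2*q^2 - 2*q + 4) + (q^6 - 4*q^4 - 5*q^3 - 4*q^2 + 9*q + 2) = q^6 - 4*q^4 - 3*q^3 - 6*q^2 + 7*q + 6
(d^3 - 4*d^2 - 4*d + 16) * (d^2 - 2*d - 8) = d^5 - 6*d^4 - 4*d^3 + 56*d^2 - 128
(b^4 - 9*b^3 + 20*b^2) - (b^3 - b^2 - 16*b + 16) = b^4 - 10*b^3 + 21*b^2 + 16*b - 16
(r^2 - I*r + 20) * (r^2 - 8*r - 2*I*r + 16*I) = r^4 - 8*r^3 - 3*I*r^3 + 18*r^2 + 24*I*r^2 - 144*r - 40*I*r + 320*I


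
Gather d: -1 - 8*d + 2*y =-8*d + 2*y - 1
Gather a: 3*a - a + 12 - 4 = 2*a + 8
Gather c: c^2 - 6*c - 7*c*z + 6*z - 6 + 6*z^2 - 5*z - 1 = c^2 + c*(-7*z - 6) + 6*z^2 + z - 7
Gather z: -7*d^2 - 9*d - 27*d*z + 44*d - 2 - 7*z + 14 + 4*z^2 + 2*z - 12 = -7*d^2 + 35*d + 4*z^2 + z*(-27*d - 5)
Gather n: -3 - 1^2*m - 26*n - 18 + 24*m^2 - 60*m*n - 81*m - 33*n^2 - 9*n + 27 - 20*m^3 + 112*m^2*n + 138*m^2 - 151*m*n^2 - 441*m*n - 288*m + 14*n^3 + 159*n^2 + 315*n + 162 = -20*m^3 + 162*m^2 - 370*m + 14*n^3 + n^2*(126 - 151*m) + n*(112*m^2 - 501*m + 280) + 168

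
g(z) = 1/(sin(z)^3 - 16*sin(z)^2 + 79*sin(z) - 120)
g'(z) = (-3*sin(z)^2*cos(z) + 32*sin(z)*cos(z) - 79*cos(z))/(sin(z)^3 - 16*sin(z)^2 + 79*sin(z) - 120)^2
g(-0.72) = -0.01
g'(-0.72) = -0.00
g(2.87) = -0.01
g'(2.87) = 0.01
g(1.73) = -0.02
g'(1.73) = 0.00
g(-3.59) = -0.01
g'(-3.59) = 0.01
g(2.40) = -0.01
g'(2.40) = 0.01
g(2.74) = -0.01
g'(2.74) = 0.01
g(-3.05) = -0.01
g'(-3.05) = 0.01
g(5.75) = -0.01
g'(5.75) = -0.00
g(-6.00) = -0.01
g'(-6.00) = -0.00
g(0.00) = -0.00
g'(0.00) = -0.00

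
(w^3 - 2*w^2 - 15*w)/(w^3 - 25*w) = (w + 3)/(w + 5)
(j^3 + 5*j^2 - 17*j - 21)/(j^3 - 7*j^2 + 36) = (j^2 + 8*j + 7)/(j^2 - 4*j - 12)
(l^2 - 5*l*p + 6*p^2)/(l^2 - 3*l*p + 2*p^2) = (-l + 3*p)/(-l + p)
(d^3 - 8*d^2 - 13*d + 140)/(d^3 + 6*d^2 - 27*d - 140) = (d - 7)/(d + 7)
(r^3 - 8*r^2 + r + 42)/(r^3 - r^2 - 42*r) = (r^2 - r - 6)/(r*(r + 6))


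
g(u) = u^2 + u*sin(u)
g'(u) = u*cos(u) + 2*u + sin(u)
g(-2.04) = 5.98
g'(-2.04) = -4.05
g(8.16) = 74.37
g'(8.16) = 14.82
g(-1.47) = 3.62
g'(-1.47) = -4.08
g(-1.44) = 3.50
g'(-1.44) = -4.06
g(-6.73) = 48.20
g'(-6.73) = -19.96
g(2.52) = 7.82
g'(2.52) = 3.57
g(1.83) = 5.12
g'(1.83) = 4.16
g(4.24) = 14.20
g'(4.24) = 5.66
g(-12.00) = 137.56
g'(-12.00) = -33.59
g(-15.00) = 234.75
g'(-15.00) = -19.25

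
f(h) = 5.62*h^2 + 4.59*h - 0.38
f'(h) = 11.24*h + 4.59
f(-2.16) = 15.93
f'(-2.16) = -19.69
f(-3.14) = 40.62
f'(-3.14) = -30.70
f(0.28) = 1.35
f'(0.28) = 7.74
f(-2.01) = 13.10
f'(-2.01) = -18.00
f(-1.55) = 6.01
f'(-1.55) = -12.83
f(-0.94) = 0.27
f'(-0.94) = -5.98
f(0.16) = 0.50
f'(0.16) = 6.39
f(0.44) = 2.73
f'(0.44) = 9.54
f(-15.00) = 1195.27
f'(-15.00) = -164.01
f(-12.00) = 753.82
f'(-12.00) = -130.29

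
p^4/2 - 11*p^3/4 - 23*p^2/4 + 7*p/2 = p*(p/2 + 1)*(p - 7)*(p - 1/2)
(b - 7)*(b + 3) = b^2 - 4*b - 21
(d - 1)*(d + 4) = d^2 + 3*d - 4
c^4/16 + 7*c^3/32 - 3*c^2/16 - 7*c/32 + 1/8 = (c/4 + 1/4)*(c/4 + 1)*(c - 1)*(c - 1/2)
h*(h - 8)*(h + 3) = h^3 - 5*h^2 - 24*h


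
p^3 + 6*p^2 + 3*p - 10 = (p - 1)*(p + 2)*(p + 5)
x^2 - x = x*(x - 1)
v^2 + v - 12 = (v - 3)*(v + 4)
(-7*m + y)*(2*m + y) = -14*m^2 - 5*m*y + y^2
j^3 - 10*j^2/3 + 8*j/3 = j*(j - 2)*(j - 4/3)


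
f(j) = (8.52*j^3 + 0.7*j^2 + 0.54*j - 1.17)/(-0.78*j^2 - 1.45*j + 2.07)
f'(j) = (1.56*j + 1.45)*(8.52*j^3 + 0.7*j^2 + 0.54*j - 1.17)/(-0.78*j^2 - 1.45*j + 2.07)^2 + (25.56*j^2 + 1.4*j + 0.54)/(-0.78*j^2 - 1.45*j + 2.07)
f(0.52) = 0.45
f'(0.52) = 8.32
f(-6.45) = 107.56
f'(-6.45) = -6.11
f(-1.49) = -11.45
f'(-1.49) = 26.10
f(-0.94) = -2.97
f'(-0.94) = 7.97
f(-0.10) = -0.56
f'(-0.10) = -0.03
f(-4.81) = 103.95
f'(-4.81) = 4.90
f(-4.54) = 105.94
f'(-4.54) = 10.19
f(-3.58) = 140.75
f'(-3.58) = 94.61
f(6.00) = -53.81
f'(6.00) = -10.01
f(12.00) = -116.17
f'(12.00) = -10.61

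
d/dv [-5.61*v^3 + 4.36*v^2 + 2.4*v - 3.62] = -16.83*v^2 + 8.72*v + 2.4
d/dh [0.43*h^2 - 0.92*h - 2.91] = 0.86*h - 0.92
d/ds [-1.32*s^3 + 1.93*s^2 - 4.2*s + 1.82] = -3.96*s^2 + 3.86*s - 4.2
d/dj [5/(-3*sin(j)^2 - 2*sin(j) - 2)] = 10*(3*sin(j) + 1)*cos(j)/(3*sin(j)^2 + 2*sin(j) + 2)^2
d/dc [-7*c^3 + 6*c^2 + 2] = 3*c*(4 - 7*c)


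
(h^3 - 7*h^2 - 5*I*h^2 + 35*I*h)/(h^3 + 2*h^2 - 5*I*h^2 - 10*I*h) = (h - 7)/(h + 2)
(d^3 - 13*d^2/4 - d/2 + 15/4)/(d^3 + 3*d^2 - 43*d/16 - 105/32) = 8*(d^2 - 2*d - 3)/(8*d^2 + 34*d + 21)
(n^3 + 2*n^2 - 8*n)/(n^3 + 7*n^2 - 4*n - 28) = n*(n + 4)/(n^2 + 9*n + 14)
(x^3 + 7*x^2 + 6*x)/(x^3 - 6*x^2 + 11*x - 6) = x*(x^2 + 7*x + 6)/(x^3 - 6*x^2 + 11*x - 6)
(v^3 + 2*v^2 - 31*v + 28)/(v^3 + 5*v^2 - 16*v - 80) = (v^2 + 6*v - 7)/(v^2 + 9*v + 20)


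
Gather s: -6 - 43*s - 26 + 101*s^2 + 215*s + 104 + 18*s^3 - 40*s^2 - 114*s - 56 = 18*s^3 + 61*s^2 + 58*s + 16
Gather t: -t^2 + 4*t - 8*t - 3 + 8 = -t^2 - 4*t + 5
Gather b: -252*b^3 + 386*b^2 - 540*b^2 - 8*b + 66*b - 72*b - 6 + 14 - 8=-252*b^3 - 154*b^2 - 14*b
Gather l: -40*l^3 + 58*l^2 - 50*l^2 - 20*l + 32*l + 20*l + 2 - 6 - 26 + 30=-40*l^3 + 8*l^2 + 32*l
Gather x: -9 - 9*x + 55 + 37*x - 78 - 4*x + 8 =24*x - 24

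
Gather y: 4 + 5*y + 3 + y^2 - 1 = y^2 + 5*y + 6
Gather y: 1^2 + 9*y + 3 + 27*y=36*y + 4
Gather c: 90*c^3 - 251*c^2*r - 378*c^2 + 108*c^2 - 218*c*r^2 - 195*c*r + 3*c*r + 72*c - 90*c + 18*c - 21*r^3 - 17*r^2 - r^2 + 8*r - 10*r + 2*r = 90*c^3 + c^2*(-251*r - 270) + c*(-218*r^2 - 192*r) - 21*r^3 - 18*r^2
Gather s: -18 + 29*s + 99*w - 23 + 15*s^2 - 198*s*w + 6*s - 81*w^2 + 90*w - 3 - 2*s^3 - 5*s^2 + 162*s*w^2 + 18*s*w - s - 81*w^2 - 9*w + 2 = -2*s^3 + 10*s^2 + s*(162*w^2 - 180*w + 34) - 162*w^2 + 180*w - 42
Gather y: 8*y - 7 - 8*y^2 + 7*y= -8*y^2 + 15*y - 7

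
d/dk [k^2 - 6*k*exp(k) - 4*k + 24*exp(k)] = -6*k*exp(k) + 2*k + 18*exp(k) - 4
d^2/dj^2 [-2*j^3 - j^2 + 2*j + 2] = -12*j - 2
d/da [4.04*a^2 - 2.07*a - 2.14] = 8.08*a - 2.07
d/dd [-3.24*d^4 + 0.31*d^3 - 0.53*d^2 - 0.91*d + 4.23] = -12.96*d^3 + 0.93*d^2 - 1.06*d - 0.91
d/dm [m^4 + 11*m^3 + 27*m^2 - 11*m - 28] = 4*m^3 + 33*m^2 + 54*m - 11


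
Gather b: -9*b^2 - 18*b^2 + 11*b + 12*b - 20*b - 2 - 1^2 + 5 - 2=-27*b^2 + 3*b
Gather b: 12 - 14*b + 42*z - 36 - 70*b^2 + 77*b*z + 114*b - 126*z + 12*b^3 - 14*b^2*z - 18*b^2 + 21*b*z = 12*b^3 + b^2*(-14*z - 88) + b*(98*z + 100) - 84*z - 24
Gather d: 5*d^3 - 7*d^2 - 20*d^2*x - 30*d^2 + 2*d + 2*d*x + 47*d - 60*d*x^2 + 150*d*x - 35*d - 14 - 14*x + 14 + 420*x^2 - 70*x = 5*d^3 + d^2*(-20*x - 37) + d*(-60*x^2 + 152*x + 14) + 420*x^2 - 84*x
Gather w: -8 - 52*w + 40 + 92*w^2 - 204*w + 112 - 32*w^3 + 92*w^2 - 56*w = -32*w^3 + 184*w^2 - 312*w + 144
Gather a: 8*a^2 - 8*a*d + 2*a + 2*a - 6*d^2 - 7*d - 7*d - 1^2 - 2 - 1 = 8*a^2 + a*(4 - 8*d) - 6*d^2 - 14*d - 4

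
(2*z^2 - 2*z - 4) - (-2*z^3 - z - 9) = 2*z^3 + 2*z^2 - z + 5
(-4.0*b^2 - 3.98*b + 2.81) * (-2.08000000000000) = 8.32*b^2 + 8.2784*b - 5.8448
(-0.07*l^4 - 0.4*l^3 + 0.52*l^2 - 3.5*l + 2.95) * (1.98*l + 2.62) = -0.1386*l^5 - 0.9754*l^4 - 0.0184*l^3 - 5.5676*l^2 - 3.329*l + 7.729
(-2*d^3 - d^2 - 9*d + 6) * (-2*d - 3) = 4*d^4 + 8*d^3 + 21*d^2 + 15*d - 18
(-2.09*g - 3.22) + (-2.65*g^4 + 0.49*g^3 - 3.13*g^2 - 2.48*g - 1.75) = -2.65*g^4 + 0.49*g^3 - 3.13*g^2 - 4.57*g - 4.97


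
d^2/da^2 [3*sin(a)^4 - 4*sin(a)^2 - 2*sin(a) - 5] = -48*sin(a)^4 + 52*sin(a)^2 + 2*sin(a) - 8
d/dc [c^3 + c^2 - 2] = c*(3*c + 2)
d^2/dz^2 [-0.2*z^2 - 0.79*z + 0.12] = -0.400000000000000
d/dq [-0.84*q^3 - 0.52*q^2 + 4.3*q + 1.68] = -2.52*q^2 - 1.04*q + 4.3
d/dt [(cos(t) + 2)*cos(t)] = -2*(cos(t) + 1)*sin(t)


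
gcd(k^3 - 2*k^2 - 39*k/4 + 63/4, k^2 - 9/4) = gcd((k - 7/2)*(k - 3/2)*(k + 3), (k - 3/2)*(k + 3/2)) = k - 3/2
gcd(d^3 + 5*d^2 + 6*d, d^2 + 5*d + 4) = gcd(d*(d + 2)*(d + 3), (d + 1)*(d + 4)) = 1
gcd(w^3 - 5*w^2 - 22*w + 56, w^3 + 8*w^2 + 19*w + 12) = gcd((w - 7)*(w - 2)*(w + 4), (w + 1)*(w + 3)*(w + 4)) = w + 4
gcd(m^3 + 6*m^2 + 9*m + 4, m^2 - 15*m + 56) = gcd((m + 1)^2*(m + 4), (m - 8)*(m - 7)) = 1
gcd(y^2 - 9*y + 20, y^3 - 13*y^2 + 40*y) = y - 5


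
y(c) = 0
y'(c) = 0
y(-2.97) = 0.00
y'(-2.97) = 0.00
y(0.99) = 0.00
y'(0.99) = 0.00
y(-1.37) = 0.00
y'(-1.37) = 0.00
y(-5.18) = 0.00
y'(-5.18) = 0.00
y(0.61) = 0.00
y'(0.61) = 0.00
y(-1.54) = 0.00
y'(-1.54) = 0.00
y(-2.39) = 0.00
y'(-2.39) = 0.00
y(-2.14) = 0.00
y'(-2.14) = 0.00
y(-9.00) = 0.00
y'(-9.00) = 0.00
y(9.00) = 0.00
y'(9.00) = 0.00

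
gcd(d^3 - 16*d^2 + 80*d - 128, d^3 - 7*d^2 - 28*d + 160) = d^2 - 12*d + 32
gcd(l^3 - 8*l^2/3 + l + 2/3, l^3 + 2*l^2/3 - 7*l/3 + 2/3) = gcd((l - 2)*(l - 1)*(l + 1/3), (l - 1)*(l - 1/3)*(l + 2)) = l - 1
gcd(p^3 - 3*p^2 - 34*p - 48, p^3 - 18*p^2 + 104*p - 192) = p - 8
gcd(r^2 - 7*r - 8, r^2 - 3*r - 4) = r + 1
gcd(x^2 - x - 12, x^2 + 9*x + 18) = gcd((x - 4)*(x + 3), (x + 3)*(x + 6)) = x + 3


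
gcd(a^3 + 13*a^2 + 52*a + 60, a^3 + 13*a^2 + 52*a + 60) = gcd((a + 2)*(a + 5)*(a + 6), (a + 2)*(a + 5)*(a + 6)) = a^3 + 13*a^2 + 52*a + 60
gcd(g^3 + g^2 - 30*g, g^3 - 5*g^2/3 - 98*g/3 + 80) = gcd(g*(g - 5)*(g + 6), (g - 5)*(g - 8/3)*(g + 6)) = g^2 + g - 30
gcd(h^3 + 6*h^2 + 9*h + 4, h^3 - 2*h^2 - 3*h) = h + 1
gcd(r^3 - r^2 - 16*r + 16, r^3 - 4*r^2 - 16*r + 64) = r^2 - 16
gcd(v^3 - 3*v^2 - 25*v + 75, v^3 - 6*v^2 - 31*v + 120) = v^2 + 2*v - 15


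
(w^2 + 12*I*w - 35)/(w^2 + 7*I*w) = (w + 5*I)/w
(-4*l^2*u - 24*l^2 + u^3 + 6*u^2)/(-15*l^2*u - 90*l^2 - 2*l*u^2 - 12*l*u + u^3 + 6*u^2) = (-4*l^2 + u^2)/(-15*l^2 - 2*l*u + u^2)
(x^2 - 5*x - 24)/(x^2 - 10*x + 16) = (x + 3)/(x - 2)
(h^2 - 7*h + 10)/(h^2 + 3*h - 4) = (h^2 - 7*h + 10)/(h^2 + 3*h - 4)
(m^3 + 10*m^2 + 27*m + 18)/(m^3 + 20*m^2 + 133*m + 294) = (m^2 + 4*m + 3)/(m^2 + 14*m + 49)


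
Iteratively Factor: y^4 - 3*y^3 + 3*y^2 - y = (y - 1)*(y^3 - 2*y^2 + y) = (y - 1)^2*(y^2 - y) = (y - 1)^3*(y)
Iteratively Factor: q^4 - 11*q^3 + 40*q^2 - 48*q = (q - 4)*(q^3 - 7*q^2 + 12*q) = (q - 4)^2*(q^2 - 3*q) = (q - 4)^2*(q - 3)*(q)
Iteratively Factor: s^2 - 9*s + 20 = (s - 5)*(s - 4)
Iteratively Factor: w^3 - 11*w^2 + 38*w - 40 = (w - 5)*(w^2 - 6*w + 8) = (w - 5)*(w - 4)*(w - 2)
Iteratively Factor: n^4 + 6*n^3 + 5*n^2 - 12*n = (n + 3)*(n^3 + 3*n^2 - 4*n) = (n + 3)*(n + 4)*(n^2 - n) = n*(n + 3)*(n + 4)*(n - 1)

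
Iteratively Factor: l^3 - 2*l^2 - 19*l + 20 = (l + 4)*(l^2 - 6*l + 5) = (l - 5)*(l + 4)*(l - 1)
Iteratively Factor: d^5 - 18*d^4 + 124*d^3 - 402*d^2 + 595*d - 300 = (d - 3)*(d^4 - 15*d^3 + 79*d^2 - 165*d + 100) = (d - 5)*(d - 3)*(d^3 - 10*d^2 + 29*d - 20) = (d - 5)*(d - 3)*(d - 1)*(d^2 - 9*d + 20) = (d - 5)^2*(d - 3)*(d - 1)*(d - 4)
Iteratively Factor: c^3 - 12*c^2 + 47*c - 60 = (c - 4)*(c^2 - 8*c + 15) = (c - 4)*(c - 3)*(c - 5)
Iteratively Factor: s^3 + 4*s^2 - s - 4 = (s + 1)*(s^2 + 3*s - 4) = (s - 1)*(s + 1)*(s + 4)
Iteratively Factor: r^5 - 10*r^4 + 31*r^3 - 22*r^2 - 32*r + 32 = (r - 1)*(r^4 - 9*r^3 + 22*r^2 - 32) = (r - 1)*(r + 1)*(r^3 - 10*r^2 + 32*r - 32) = (r - 4)*(r - 1)*(r + 1)*(r^2 - 6*r + 8) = (r - 4)^2*(r - 1)*(r + 1)*(r - 2)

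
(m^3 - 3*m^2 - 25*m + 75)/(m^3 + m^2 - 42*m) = (m^3 - 3*m^2 - 25*m + 75)/(m*(m^2 + m - 42))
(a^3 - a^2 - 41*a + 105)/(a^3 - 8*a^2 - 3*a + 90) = (a^2 + 4*a - 21)/(a^2 - 3*a - 18)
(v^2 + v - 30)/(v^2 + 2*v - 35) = (v + 6)/(v + 7)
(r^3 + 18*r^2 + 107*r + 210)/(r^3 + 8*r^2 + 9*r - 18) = (r^2 + 12*r + 35)/(r^2 + 2*r - 3)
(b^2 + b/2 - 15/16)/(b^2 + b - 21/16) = (4*b + 5)/(4*b + 7)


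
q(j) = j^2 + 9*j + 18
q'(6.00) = 21.00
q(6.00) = 108.00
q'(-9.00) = -9.00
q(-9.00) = 18.00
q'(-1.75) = 5.50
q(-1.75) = 5.31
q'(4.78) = 18.56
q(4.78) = 83.87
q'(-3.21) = 2.58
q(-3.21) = -0.59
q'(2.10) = 13.20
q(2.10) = 41.31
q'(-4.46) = 0.08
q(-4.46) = -2.25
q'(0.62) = 10.24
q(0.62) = 23.96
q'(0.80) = 10.60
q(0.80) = 25.84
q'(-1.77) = 5.46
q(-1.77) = 5.20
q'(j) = 2*j + 9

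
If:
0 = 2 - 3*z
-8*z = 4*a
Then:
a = -4/3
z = 2/3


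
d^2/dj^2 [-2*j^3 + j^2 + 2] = 2 - 12*j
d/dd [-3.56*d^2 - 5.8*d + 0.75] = -7.12*d - 5.8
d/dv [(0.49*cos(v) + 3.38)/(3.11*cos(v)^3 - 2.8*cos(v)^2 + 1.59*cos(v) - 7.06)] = (3.0478*cos(v)^3 + 30.1634*cos(v)^2 - 18.928*cos(v) + 8.8336)*sin(v)/(9.6721*cos(v)^6 - 17.416*cos(v)^5 + 17.7298*cos(v)^4 - 52.8172*cos(v)^3 + 42.0641*cos(v)^2 - 22.4508*cos(v) + 49.8436)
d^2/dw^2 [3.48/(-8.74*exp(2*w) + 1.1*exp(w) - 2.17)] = (-3.48*(17.48*exp(w) - 1.1)*(34.96*exp(w) - 2.2)*exp(w) + (121.6608*exp(w) - 3.828)*(8.74*exp(2*w) - 1.1*exp(w) + 2.17))*exp(w)/(8.74*exp(2*w) - 1.1*exp(w) + 2.17)^3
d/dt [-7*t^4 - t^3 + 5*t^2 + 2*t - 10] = -28*t^3 - 3*t^2 + 10*t + 2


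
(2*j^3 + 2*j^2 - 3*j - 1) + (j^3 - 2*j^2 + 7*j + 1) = 3*j^3 + 4*j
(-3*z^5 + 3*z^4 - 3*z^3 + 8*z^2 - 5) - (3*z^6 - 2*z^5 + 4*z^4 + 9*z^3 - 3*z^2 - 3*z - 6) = -3*z^6 - z^5 - z^4 - 12*z^3 + 11*z^2 + 3*z + 1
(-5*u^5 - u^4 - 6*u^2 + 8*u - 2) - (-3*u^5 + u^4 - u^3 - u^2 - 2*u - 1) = -2*u^5 - 2*u^4 + u^3 - 5*u^2 + 10*u - 1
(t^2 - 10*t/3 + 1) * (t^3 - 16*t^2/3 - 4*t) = t^5 - 26*t^4/3 + 133*t^3/9 + 8*t^2 - 4*t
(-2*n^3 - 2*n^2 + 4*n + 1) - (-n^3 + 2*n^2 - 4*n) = -n^3 - 4*n^2 + 8*n + 1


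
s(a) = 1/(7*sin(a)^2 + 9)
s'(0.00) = 0.00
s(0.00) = 0.11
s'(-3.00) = -0.02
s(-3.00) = 0.11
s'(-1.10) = 0.03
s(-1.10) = 0.07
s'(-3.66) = 0.05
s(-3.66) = 0.09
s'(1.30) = -0.02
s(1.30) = 0.06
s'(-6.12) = -0.03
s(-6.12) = 0.11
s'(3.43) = -0.04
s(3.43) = 0.10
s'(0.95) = -0.04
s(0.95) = 0.07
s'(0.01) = -0.00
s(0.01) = 0.11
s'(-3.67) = 0.05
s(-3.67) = 0.09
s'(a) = -14*sin(a)*cos(a)/(7*sin(a)^2 + 9)^2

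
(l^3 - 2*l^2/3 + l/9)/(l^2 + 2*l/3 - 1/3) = l*(3*l - 1)/(3*(l + 1))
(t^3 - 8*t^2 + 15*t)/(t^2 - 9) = t*(t - 5)/(t + 3)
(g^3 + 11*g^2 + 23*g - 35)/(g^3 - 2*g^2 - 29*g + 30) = (g + 7)/(g - 6)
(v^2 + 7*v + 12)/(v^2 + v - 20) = (v^2 + 7*v + 12)/(v^2 + v - 20)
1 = 1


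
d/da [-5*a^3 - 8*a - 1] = -15*a^2 - 8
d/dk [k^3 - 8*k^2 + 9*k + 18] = 3*k^2 - 16*k + 9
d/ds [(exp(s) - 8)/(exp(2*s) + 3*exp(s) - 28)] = (-(exp(s) - 8)*(2*exp(s) + 3) + exp(2*s) + 3*exp(s) - 28)*exp(s)/(exp(2*s) + 3*exp(s) - 28)^2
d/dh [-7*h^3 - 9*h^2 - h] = -21*h^2 - 18*h - 1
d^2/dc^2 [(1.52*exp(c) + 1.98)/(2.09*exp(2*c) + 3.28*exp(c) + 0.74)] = (6.639512*exp(4*c) + 24.175448*exp(3*c) + 26.614896*exp(2*c) + 5.36321599999999*exp(c) - 3.973504)*exp(c)/(9.129329*exp(6*c) + 42.982104*exp(5*c) + 77.15235*exp(4*c) + 65.72464*exp(3*c) + 27.3171*exp(2*c) + 5.388384*exp(c) + 0.405224)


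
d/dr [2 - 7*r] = -7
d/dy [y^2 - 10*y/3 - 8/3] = 2*y - 10/3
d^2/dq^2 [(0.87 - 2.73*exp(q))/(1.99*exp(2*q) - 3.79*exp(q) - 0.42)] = (-10.811073*exp(4*q) - 6.80878499999997*exp(3*q) - 33.375285*exp(2*q) + 19.750965*exp(q) - 1.866438)*exp(q)/(7.880599*exp(6*q) - 45.026337*exp(5*q) + 80.763951*exp(4*q) - 35.433847*exp(3*q) - 17.045658*exp(2*q) - 2.005668*exp(q) - 0.074088)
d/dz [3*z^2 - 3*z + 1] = 6*z - 3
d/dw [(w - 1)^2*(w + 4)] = (w - 1)*(3*w + 7)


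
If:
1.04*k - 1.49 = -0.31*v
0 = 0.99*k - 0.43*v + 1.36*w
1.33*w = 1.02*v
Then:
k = 2.76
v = -4.46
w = -3.42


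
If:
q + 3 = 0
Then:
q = -3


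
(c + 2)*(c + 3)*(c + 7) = c^3 + 12*c^2 + 41*c + 42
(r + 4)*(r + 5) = r^2 + 9*r + 20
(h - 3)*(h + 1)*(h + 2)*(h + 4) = h^4 + 4*h^3 - 7*h^2 - 34*h - 24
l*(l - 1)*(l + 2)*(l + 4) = l^4 + 5*l^3 + 2*l^2 - 8*l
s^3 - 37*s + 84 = (s - 4)*(s - 3)*(s + 7)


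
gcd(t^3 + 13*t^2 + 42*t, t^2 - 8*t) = t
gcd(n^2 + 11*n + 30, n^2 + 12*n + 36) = n + 6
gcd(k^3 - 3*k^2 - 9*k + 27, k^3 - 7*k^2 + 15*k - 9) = k^2 - 6*k + 9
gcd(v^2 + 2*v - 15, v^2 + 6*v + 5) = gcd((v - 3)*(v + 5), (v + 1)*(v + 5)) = v + 5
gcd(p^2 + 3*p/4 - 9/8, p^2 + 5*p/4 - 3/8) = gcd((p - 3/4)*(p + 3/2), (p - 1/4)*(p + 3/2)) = p + 3/2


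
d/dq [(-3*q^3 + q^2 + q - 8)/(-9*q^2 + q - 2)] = (27*q^4 - 6*q^3 + 28*q^2 - 148*q + 6)/(81*q^4 - 18*q^3 + 37*q^2 - 4*q + 4)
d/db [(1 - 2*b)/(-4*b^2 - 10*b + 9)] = 8*(-b^2 + b - 1)/(16*b^4 + 80*b^3 + 28*b^2 - 180*b + 81)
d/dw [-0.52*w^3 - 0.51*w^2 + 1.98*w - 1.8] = -1.56*w^2 - 1.02*w + 1.98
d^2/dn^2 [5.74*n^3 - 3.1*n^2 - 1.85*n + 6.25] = 34.44*n - 6.2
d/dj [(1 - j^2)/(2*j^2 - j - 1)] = 1/(4*j^2 + 4*j + 1)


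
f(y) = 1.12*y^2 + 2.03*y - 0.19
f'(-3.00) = -4.69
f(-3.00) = 3.80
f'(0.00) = 2.03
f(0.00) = -0.19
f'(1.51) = 5.41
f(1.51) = 5.43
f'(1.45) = 5.28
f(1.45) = 5.11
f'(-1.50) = -1.33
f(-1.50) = -0.71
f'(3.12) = 9.02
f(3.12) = 17.05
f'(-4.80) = -8.72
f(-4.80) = 15.87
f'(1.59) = 5.59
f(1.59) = 5.87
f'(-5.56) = -10.42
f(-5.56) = 23.15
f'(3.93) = 10.83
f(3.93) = 25.09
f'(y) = 2.24*y + 2.03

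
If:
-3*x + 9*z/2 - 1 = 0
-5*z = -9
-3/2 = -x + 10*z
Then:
No Solution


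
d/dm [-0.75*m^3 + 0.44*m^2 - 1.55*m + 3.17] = -2.25*m^2 + 0.88*m - 1.55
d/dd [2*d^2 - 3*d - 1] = 4*d - 3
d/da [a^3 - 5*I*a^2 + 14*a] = 3*a^2 - 10*I*a + 14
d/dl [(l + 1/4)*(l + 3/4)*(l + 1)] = 3*l^2 + 4*l + 19/16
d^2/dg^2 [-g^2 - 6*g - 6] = -2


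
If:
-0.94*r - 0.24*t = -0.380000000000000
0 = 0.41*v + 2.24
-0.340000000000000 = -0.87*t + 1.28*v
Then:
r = 2.36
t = -7.65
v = -5.46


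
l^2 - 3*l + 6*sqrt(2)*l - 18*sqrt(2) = (l - 3)*(l + 6*sqrt(2))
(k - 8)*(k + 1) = k^2 - 7*k - 8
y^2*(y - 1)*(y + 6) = y^4 + 5*y^3 - 6*y^2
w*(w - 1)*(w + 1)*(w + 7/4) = w^4 + 7*w^3/4 - w^2 - 7*w/4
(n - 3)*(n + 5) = n^2 + 2*n - 15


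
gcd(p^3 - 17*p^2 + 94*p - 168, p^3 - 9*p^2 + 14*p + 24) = p^2 - 10*p + 24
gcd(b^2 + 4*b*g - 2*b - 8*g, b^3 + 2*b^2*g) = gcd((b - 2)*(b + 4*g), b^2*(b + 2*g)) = 1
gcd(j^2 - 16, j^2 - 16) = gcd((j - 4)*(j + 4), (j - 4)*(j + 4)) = j^2 - 16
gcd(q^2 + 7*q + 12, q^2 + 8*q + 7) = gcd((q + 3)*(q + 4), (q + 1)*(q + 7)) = 1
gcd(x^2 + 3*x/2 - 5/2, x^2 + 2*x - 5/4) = x + 5/2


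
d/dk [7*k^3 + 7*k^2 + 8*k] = 21*k^2 + 14*k + 8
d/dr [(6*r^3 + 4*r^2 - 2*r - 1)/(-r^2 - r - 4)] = (-6*r^4 - 12*r^3 - 78*r^2 - 34*r + 7)/(r^4 + 2*r^3 + 9*r^2 + 8*r + 16)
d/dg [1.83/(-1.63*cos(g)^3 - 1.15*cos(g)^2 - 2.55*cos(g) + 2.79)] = (8.9487*sin(g)^2 - 4.209*cos(g) - 13.6152)*sin(g)/(1.63*cos(g)^3 + 1.15*cos(g)^2 + 2.55*cos(g) - 2.79)^2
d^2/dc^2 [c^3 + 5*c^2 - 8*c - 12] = 6*c + 10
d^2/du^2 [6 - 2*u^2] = -4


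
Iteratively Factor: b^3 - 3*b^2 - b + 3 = (b - 1)*(b^2 - 2*b - 3) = (b - 1)*(b + 1)*(b - 3)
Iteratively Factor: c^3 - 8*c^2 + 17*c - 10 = (c - 2)*(c^2 - 6*c + 5) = (c - 5)*(c - 2)*(c - 1)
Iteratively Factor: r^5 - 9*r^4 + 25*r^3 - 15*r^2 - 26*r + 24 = (r - 3)*(r^4 - 6*r^3 + 7*r^2 + 6*r - 8) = (r - 3)*(r - 1)*(r^3 - 5*r^2 + 2*r + 8) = (r - 4)*(r - 3)*(r - 1)*(r^2 - r - 2) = (r - 4)*(r - 3)*(r - 1)*(r + 1)*(r - 2)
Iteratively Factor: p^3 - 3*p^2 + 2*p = (p - 2)*(p^2 - p) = p*(p - 2)*(p - 1)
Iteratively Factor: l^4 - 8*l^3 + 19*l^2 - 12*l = (l)*(l^3 - 8*l^2 + 19*l - 12) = l*(l - 1)*(l^2 - 7*l + 12) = l*(l - 4)*(l - 1)*(l - 3)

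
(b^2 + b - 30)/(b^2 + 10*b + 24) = (b - 5)/(b + 4)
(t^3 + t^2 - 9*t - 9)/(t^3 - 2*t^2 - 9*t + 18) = (t + 1)/(t - 2)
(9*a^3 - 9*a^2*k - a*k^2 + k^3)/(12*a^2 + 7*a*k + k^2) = (3*a^2 - 4*a*k + k^2)/(4*a + k)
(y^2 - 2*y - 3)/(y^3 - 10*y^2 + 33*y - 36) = (y + 1)/(y^2 - 7*y + 12)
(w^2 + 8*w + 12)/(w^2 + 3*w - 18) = (w + 2)/(w - 3)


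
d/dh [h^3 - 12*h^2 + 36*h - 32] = 3*h^2 - 24*h + 36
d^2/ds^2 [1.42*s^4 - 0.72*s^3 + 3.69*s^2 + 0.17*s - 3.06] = 17.04*s^2 - 4.32*s + 7.38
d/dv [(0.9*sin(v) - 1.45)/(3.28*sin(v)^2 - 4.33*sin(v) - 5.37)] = (-2.952*sin(v)^2 + 9.512*sin(v) - 11.1115)*cos(v)/(10.7584*sin(v)^4 - 28.4048*sin(v)^3 - 16.4783*sin(v)^2 + 46.5042*sin(v) + 28.8369)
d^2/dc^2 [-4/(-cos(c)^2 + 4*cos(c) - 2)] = 4*(4*sin(c)^4 - 10*sin(c)^2 + 23*cos(c) - 3*cos(3*c) - 22)/(sin(c)^2 + 4*cos(c) - 3)^3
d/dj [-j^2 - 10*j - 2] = -2*j - 10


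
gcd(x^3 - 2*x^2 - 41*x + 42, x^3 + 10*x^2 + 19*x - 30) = x^2 + 5*x - 6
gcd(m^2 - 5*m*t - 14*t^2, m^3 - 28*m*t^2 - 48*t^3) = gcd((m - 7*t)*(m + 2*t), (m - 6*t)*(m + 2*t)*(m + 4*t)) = m + 2*t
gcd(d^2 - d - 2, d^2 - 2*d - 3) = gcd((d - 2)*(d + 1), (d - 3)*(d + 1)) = d + 1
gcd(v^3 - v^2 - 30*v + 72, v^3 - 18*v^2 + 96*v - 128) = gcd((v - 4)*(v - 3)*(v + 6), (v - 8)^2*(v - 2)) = 1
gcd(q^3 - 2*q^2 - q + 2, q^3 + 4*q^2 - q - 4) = q^2 - 1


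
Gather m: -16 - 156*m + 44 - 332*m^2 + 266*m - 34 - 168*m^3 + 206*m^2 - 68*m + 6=-168*m^3 - 126*m^2 + 42*m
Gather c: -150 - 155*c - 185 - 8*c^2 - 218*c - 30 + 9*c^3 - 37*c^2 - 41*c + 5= 9*c^3 - 45*c^2 - 414*c - 360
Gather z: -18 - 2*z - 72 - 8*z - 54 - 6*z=-16*z - 144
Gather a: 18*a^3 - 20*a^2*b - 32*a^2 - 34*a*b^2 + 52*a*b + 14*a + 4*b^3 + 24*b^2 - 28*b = 18*a^3 + a^2*(-20*b - 32) + a*(-34*b^2 + 52*b + 14) + 4*b^3 + 24*b^2 - 28*b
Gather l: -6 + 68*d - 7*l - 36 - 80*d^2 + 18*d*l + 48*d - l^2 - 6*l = -80*d^2 + 116*d - l^2 + l*(18*d - 13) - 42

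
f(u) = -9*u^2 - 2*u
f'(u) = -18*u - 2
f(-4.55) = -177.22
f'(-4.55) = 79.90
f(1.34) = -18.84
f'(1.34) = -26.12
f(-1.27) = -11.98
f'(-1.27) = 20.86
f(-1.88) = -28.05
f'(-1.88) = 31.84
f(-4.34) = -160.84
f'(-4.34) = 76.12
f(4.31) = -175.80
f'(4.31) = -79.58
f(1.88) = -35.57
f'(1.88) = -35.84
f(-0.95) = -6.22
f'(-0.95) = 15.10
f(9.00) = -747.00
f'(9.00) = -164.00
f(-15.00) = -1995.00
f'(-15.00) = 268.00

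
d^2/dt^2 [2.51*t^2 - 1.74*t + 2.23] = 5.02000000000000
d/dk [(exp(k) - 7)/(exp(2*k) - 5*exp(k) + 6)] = (-(exp(k) - 7)*(2*exp(k) - 5) + exp(2*k) - 5*exp(k) + 6)*exp(k)/(exp(2*k) - 5*exp(k) + 6)^2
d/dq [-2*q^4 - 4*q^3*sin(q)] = -4*q^2*(q*cos(q) + 2*q + 3*sin(q))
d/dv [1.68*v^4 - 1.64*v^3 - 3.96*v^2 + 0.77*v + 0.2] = 6.72*v^3 - 4.92*v^2 - 7.92*v + 0.77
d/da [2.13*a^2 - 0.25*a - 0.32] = 4.26*a - 0.25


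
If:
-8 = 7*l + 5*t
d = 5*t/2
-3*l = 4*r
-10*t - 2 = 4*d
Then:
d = -1/4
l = -15/14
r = 45/56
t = -1/10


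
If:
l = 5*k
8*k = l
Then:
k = 0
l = 0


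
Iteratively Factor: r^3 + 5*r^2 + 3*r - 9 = (r - 1)*(r^2 + 6*r + 9) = (r - 1)*(r + 3)*(r + 3)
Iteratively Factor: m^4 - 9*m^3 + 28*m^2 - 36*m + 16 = (m - 2)*(m^3 - 7*m^2 + 14*m - 8) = (m - 2)^2*(m^2 - 5*m + 4) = (m - 4)*(m - 2)^2*(m - 1)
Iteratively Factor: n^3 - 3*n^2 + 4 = (n - 2)*(n^2 - n - 2) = (n - 2)^2*(n + 1)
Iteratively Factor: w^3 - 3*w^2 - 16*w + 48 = (w - 4)*(w^2 + w - 12) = (w - 4)*(w - 3)*(w + 4)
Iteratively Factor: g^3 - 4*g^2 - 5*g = (g + 1)*(g^2 - 5*g) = g*(g + 1)*(g - 5)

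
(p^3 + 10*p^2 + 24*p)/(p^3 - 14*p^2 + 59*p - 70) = p*(p^2 + 10*p + 24)/(p^3 - 14*p^2 + 59*p - 70)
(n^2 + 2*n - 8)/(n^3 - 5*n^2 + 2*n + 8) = (n + 4)/(n^2 - 3*n - 4)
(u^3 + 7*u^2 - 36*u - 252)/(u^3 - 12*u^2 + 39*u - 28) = (u^3 + 7*u^2 - 36*u - 252)/(u^3 - 12*u^2 + 39*u - 28)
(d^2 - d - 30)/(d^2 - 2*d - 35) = (d - 6)/(d - 7)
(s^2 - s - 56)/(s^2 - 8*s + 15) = (s^2 - s - 56)/(s^2 - 8*s + 15)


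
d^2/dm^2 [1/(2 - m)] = -2/(m - 2)^3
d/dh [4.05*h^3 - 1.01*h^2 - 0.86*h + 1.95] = 12.15*h^2 - 2.02*h - 0.86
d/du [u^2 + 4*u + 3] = 2*u + 4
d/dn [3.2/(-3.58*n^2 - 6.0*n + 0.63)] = (22.912*n + 19.2)/(3.58*n^2 + 6.0*n - 0.63)^2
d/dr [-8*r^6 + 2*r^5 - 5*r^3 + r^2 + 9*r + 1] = -48*r^5 + 10*r^4 - 15*r^2 + 2*r + 9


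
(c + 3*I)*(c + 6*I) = c^2 + 9*I*c - 18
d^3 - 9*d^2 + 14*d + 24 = (d - 6)*(d - 4)*(d + 1)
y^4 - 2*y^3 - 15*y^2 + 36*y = y*(y - 3)^2*(y + 4)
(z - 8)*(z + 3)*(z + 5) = z^3 - 49*z - 120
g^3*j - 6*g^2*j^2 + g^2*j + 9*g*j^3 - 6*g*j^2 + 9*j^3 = (g - 3*j)^2*(g*j + j)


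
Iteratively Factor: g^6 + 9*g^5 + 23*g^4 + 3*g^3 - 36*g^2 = (g + 3)*(g^5 + 6*g^4 + 5*g^3 - 12*g^2) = (g + 3)^2*(g^4 + 3*g^3 - 4*g^2) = g*(g + 3)^2*(g^3 + 3*g^2 - 4*g) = g*(g + 3)^2*(g + 4)*(g^2 - g) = g^2*(g + 3)^2*(g + 4)*(g - 1)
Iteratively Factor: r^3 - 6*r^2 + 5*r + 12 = (r - 4)*(r^2 - 2*r - 3) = (r - 4)*(r + 1)*(r - 3)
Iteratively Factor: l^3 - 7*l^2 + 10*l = (l)*(l^2 - 7*l + 10) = l*(l - 5)*(l - 2)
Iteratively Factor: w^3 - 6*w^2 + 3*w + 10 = (w - 2)*(w^2 - 4*w - 5) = (w - 2)*(w + 1)*(w - 5)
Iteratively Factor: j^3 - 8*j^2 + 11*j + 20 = (j - 5)*(j^2 - 3*j - 4) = (j - 5)*(j + 1)*(j - 4)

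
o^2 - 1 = (o - 1)*(o + 1)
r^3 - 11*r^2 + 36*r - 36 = (r - 6)*(r - 3)*(r - 2)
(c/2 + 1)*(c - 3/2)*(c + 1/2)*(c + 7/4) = c^4/2 + 11*c^3/8 - c^2/2 - 101*c/32 - 21/16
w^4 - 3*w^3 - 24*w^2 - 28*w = w*(w - 7)*(w + 2)^2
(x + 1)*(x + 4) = x^2 + 5*x + 4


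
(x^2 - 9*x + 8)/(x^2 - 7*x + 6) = (x - 8)/(x - 6)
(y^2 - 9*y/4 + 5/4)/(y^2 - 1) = (y - 5/4)/(y + 1)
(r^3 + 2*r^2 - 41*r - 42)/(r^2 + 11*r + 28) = (r^2 - 5*r - 6)/(r + 4)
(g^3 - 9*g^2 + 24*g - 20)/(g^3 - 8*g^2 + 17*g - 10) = (g - 2)/(g - 1)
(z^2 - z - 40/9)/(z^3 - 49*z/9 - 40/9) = 1/(z + 1)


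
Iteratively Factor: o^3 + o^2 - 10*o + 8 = (o - 2)*(o^2 + 3*o - 4) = (o - 2)*(o - 1)*(o + 4)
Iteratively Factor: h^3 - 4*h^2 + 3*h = (h - 1)*(h^2 - 3*h) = (h - 3)*(h - 1)*(h)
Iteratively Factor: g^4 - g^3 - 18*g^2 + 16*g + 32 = (g + 1)*(g^3 - 2*g^2 - 16*g + 32) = (g - 4)*(g + 1)*(g^2 + 2*g - 8) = (g - 4)*(g + 1)*(g + 4)*(g - 2)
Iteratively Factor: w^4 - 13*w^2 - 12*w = (w)*(w^3 - 13*w - 12) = w*(w - 4)*(w^2 + 4*w + 3) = w*(w - 4)*(w + 1)*(w + 3)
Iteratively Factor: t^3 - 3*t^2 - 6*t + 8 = (t + 2)*(t^2 - 5*t + 4) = (t - 1)*(t + 2)*(t - 4)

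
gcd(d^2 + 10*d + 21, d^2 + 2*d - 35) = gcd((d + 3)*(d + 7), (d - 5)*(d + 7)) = d + 7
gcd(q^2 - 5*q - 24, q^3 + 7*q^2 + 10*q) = 1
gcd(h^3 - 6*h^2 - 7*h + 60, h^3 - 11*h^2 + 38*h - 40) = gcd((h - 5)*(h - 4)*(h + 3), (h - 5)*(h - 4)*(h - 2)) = h^2 - 9*h + 20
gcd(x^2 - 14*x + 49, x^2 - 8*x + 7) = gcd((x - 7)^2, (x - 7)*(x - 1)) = x - 7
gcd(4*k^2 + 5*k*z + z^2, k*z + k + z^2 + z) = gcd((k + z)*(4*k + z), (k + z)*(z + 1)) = k + z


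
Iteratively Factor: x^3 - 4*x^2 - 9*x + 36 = (x + 3)*(x^2 - 7*x + 12) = (x - 4)*(x + 3)*(x - 3)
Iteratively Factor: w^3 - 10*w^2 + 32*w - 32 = (w - 4)*(w^2 - 6*w + 8) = (w - 4)*(w - 2)*(w - 4)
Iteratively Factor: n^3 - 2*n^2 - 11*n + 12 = (n - 1)*(n^2 - n - 12) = (n - 4)*(n - 1)*(n + 3)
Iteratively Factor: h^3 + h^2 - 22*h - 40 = (h + 4)*(h^2 - 3*h - 10) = (h + 2)*(h + 4)*(h - 5)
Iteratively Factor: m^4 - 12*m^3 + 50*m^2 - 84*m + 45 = (m - 3)*(m^3 - 9*m^2 + 23*m - 15) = (m - 3)*(m - 1)*(m^2 - 8*m + 15) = (m - 5)*(m - 3)*(m - 1)*(m - 3)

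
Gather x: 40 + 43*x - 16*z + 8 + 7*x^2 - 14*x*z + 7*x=7*x^2 + x*(50 - 14*z) - 16*z + 48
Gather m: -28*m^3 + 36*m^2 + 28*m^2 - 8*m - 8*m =-28*m^3 + 64*m^2 - 16*m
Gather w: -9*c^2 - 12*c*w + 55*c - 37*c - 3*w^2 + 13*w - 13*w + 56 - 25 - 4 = -9*c^2 - 12*c*w + 18*c - 3*w^2 + 27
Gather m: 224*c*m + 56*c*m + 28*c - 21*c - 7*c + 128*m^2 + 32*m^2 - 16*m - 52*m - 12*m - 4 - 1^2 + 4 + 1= 160*m^2 + m*(280*c - 80)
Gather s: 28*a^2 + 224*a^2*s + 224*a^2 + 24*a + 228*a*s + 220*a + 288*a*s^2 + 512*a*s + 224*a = 252*a^2 + 288*a*s^2 + 468*a + s*(224*a^2 + 740*a)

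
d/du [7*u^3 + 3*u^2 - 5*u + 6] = 21*u^2 + 6*u - 5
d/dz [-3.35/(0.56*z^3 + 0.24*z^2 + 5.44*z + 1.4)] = (5.628*z^2 + 1.608*z + 18.224)/(0.56*z^3 + 0.24*z^2 + 5.44*z + 1.4)^2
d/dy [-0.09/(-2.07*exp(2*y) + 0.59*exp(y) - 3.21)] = (0.0531 - 0.3726*exp(y))*exp(y)/(2.07*exp(2*y) - 0.59*exp(y) + 3.21)^2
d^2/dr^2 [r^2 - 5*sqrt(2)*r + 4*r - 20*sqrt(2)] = 2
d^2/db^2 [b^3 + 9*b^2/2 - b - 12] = 6*b + 9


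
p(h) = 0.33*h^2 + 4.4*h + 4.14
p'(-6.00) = 0.44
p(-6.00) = -10.38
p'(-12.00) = -3.52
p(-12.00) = -1.14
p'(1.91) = 5.66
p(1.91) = 13.75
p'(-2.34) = 2.86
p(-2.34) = -4.35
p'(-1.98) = 3.09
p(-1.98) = -3.28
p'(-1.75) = 3.24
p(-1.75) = -2.55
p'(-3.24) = 2.26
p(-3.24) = -6.65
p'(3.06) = 6.42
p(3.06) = 20.69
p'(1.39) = 5.32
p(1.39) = 10.89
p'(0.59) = 4.79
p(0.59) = 6.85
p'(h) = 0.66*h + 4.4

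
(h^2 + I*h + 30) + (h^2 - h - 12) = 2*h^2 - h + I*h + 18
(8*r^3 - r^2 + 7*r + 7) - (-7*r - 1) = 8*r^3 - r^2 + 14*r + 8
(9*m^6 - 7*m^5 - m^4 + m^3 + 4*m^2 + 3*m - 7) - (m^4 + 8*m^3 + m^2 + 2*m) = 9*m^6 - 7*m^5 - 2*m^4 - 7*m^3 + 3*m^2 + m - 7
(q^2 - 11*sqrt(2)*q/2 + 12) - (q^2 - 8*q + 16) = -11*sqrt(2)*q/2 + 8*q - 4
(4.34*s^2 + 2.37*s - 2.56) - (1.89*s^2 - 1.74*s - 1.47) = 2.45*s^2 + 4.11*s - 1.09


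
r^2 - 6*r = r*(r - 6)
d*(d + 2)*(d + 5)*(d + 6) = d^4 + 13*d^3 + 52*d^2 + 60*d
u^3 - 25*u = u*(u - 5)*(u + 5)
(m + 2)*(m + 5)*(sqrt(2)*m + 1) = sqrt(2)*m^3 + m^2 + 7*sqrt(2)*m^2 + 7*m + 10*sqrt(2)*m + 10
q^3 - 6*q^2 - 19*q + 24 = (q - 8)*(q - 1)*(q + 3)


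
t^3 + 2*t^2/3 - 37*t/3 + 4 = (t - 3)*(t - 1/3)*(t + 4)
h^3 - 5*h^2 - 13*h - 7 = (h - 7)*(h + 1)^2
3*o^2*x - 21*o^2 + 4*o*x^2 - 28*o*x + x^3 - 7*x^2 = (o + x)*(3*o + x)*(x - 7)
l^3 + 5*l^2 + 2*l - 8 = (l - 1)*(l + 2)*(l + 4)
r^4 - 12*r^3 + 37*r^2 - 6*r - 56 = (r - 7)*(r - 4)*(r - 2)*(r + 1)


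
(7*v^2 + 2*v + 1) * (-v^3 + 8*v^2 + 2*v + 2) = -7*v^5 + 54*v^4 + 29*v^3 + 26*v^2 + 6*v + 2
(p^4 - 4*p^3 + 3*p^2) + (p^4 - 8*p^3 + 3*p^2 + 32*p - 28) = 2*p^4 - 12*p^3 + 6*p^2 + 32*p - 28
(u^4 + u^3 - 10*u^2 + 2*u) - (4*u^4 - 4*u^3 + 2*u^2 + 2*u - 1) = -3*u^4 + 5*u^3 - 12*u^2 + 1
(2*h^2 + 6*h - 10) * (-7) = -14*h^2 - 42*h + 70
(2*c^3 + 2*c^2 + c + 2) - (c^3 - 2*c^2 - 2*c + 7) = c^3 + 4*c^2 + 3*c - 5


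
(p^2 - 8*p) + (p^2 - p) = 2*p^2 - 9*p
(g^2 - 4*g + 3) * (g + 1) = g^3 - 3*g^2 - g + 3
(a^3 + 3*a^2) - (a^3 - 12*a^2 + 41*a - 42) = 15*a^2 - 41*a + 42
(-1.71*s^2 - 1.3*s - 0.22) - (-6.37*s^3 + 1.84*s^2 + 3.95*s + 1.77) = 6.37*s^3 - 3.55*s^2 - 5.25*s - 1.99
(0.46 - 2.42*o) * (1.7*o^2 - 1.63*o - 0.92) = -4.114*o^3 + 4.7266*o^2 + 1.4766*o - 0.4232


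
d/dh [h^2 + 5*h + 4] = 2*h + 5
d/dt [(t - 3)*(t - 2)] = 2*t - 5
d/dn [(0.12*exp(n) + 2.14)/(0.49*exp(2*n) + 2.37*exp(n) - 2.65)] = (-(0.12*exp(n) + 2.14)*(0.98*exp(n) + 2.37) + 0.0588*exp(2*n) + 0.2844*exp(n) - 0.318)*exp(n)/(0.49*exp(2*n) + 2.37*exp(n) - 2.65)^2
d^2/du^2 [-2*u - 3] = 0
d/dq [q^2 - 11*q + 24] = 2*q - 11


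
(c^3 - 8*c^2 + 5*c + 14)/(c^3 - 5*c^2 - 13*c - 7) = (c - 2)/(c + 1)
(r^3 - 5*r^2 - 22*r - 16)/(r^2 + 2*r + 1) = (r^2 - 6*r - 16)/(r + 1)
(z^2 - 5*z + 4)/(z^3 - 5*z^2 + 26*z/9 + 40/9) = 9*(z - 1)/(9*z^2 - 9*z - 10)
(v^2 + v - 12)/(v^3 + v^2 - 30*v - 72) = (v - 3)/(v^2 - 3*v - 18)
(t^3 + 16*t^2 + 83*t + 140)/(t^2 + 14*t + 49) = (t^2 + 9*t + 20)/(t + 7)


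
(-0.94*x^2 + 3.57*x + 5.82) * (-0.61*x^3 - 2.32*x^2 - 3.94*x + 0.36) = 0.5734*x^5 + 0.00309999999999988*x^4 - 8.129*x^3 - 27.9066*x^2 - 21.6456*x + 2.0952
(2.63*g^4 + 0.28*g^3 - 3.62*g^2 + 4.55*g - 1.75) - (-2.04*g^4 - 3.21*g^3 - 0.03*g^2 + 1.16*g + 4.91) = 4.67*g^4 + 3.49*g^3 - 3.59*g^2 + 3.39*g - 6.66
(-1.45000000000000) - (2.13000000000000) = -3.58000000000000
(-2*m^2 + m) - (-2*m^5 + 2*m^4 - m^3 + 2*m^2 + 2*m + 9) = 2*m^5 - 2*m^4 + m^3 - 4*m^2 - m - 9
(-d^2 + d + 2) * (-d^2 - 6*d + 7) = d^4 + 5*d^3 - 15*d^2 - 5*d + 14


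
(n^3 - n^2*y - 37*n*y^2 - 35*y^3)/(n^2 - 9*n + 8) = (n^3 - n^2*y - 37*n*y^2 - 35*y^3)/(n^2 - 9*n + 8)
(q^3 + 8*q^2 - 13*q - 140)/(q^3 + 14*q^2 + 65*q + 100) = (q^2 + 3*q - 28)/(q^2 + 9*q + 20)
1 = 1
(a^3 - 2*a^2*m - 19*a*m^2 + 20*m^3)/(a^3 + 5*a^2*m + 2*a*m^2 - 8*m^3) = (a - 5*m)/(a + 2*m)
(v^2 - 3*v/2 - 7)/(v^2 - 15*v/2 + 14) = (v + 2)/(v - 4)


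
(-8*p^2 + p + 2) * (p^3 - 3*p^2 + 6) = -8*p^5 + 25*p^4 - p^3 - 54*p^2 + 6*p + 12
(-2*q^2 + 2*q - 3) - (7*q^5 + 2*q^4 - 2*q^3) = -7*q^5 - 2*q^4 + 2*q^3 - 2*q^2 + 2*q - 3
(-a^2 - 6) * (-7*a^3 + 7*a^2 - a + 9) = 7*a^5 - 7*a^4 + 43*a^3 - 51*a^2 + 6*a - 54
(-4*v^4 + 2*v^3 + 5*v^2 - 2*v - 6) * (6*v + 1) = -24*v^5 + 8*v^4 + 32*v^3 - 7*v^2 - 38*v - 6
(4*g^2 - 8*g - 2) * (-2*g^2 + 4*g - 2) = -8*g^4 + 32*g^3 - 36*g^2 + 8*g + 4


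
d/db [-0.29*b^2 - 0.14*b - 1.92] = -0.58*b - 0.14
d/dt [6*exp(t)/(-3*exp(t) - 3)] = -1/(2*cosh(t/2)^2)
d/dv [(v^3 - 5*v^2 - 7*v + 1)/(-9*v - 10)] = (-18*v^3 + 15*v^2 + 100*v + 79)/(81*v^2 + 180*v + 100)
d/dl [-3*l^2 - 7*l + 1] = -6*l - 7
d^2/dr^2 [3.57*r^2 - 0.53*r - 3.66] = 7.14000000000000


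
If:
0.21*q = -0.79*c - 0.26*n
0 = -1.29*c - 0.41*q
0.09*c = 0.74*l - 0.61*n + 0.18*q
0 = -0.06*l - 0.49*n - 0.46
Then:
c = 2.14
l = 1.02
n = -1.06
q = -6.73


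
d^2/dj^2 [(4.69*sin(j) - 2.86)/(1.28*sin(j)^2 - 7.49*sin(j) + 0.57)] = (-7.684096*sin(j)^5 - 26.220672*sin(j)^4 - 46.35904*sin(j)^3 + 103.961701*sin(j)^2 + 154.671825*sin(j) - 276.673226)/(2.097152*sin(j)^6 - 36.814848*sin(j)^5 + 218.226048*sin(j)^4 - 452.977973*sin(j)^3 + 97.178787*sin(j)^2 - 7.300503*sin(j) + 0.185193)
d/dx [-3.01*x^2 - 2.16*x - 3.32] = -6.02*x - 2.16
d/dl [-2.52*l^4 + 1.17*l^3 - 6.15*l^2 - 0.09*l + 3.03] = -10.08*l^3 + 3.51*l^2 - 12.3*l - 0.09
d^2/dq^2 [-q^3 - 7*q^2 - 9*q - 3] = -6*q - 14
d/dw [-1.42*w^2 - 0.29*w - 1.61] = -2.84*w - 0.29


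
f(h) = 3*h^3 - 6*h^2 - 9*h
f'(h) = 9*h^2 - 12*h - 9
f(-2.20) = -41.18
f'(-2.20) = 60.96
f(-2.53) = -64.22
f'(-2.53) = 78.97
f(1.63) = -17.62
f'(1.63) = -4.65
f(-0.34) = 2.25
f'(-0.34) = -3.88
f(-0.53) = 2.64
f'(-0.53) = -0.11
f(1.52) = -17.01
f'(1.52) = -6.45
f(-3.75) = -208.83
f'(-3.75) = 162.56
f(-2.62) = -71.56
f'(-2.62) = 84.22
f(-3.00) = -108.00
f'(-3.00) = 108.00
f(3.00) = 0.00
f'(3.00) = 36.00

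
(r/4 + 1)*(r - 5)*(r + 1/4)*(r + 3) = r^4/4 + 9*r^3/16 - 45*r^2/8 - 263*r/16 - 15/4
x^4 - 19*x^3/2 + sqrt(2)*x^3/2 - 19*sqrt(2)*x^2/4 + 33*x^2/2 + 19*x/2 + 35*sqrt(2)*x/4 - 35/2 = (x - 7)*(x - 5/2)*(x - sqrt(2)/2)*(x + sqrt(2))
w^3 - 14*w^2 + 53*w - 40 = (w - 8)*(w - 5)*(w - 1)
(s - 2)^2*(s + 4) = s^3 - 12*s + 16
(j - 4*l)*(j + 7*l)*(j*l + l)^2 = j^4*l^2 + 3*j^3*l^3 + 2*j^3*l^2 - 28*j^2*l^4 + 6*j^2*l^3 + j^2*l^2 - 56*j*l^4 + 3*j*l^3 - 28*l^4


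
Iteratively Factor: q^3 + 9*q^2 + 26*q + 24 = (q + 3)*(q^2 + 6*q + 8) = (q + 2)*(q + 3)*(q + 4)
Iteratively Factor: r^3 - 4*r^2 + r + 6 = (r - 3)*(r^2 - r - 2) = (r - 3)*(r + 1)*(r - 2)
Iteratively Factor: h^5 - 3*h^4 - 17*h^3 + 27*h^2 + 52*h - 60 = (h + 3)*(h^4 - 6*h^3 + h^2 + 24*h - 20) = (h - 2)*(h + 3)*(h^3 - 4*h^2 - 7*h + 10) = (h - 2)*(h + 2)*(h + 3)*(h^2 - 6*h + 5) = (h - 5)*(h - 2)*(h + 2)*(h + 3)*(h - 1)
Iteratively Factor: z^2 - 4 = (z - 2)*(z + 2)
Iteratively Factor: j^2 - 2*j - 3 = (j - 3)*(j + 1)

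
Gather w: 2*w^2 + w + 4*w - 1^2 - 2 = 2*w^2 + 5*w - 3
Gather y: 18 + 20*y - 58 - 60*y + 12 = -40*y - 28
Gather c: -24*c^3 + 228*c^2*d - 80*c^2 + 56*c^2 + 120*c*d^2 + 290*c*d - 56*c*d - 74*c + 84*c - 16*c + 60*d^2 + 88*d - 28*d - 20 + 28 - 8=-24*c^3 + c^2*(228*d - 24) + c*(120*d^2 + 234*d - 6) + 60*d^2 + 60*d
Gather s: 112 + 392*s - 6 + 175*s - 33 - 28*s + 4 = 539*s + 77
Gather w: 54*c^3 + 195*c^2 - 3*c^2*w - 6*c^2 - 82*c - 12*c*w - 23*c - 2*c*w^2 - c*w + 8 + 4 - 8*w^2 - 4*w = 54*c^3 + 189*c^2 - 105*c + w^2*(-2*c - 8) + w*(-3*c^2 - 13*c - 4) + 12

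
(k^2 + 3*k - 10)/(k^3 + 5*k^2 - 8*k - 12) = (k + 5)/(k^2 + 7*k + 6)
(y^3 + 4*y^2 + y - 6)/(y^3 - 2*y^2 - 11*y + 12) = (y + 2)/(y - 4)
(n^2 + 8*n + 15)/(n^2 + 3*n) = (n + 5)/n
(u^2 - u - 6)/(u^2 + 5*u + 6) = (u - 3)/(u + 3)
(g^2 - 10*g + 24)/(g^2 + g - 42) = (g - 4)/(g + 7)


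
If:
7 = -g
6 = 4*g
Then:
No Solution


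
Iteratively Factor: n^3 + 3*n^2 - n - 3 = (n + 3)*(n^2 - 1) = (n - 1)*(n + 3)*(n + 1)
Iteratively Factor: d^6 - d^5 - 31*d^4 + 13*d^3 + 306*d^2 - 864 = (d - 4)*(d^5 + 3*d^4 - 19*d^3 - 63*d^2 + 54*d + 216) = (d - 4)*(d + 3)*(d^4 - 19*d^2 - 6*d + 72) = (d - 4)*(d + 3)^2*(d^3 - 3*d^2 - 10*d + 24) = (d - 4)*(d - 2)*(d + 3)^2*(d^2 - d - 12) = (d - 4)*(d - 2)*(d + 3)^3*(d - 4)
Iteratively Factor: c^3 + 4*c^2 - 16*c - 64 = (c + 4)*(c^2 - 16) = (c - 4)*(c + 4)*(c + 4)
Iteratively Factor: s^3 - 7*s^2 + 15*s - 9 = (s - 1)*(s^2 - 6*s + 9) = (s - 3)*(s - 1)*(s - 3)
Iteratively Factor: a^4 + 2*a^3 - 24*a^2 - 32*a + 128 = (a - 4)*(a^3 + 6*a^2 - 32) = (a - 4)*(a + 4)*(a^2 + 2*a - 8) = (a - 4)*(a - 2)*(a + 4)*(a + 4)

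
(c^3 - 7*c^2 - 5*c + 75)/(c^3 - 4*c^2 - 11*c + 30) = (c - 5)/(c - 2)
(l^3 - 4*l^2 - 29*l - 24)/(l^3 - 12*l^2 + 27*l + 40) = (l + 3)/(l - 5)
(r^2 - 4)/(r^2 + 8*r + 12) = (r - 2)/(r + 6)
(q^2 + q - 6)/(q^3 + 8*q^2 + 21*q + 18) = (q - 2)/(q^2 + 5*q + 6)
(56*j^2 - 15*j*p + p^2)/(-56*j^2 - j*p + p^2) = (-7*j + p)/(7*j + p)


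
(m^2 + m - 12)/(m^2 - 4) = (m^2 + m - 12)/(m^2 - 4)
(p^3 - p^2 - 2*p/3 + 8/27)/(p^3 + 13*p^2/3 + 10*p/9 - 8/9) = (p - 4/3)/(p + 4)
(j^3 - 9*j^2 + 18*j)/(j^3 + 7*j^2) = (j^2 - 9*j + 18)/(j*(j + 7))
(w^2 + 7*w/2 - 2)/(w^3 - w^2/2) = (w + 4)/w^2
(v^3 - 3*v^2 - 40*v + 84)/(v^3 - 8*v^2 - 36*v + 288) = (v^2 - 9*v + 14)/(v^2 - 14*v + 48)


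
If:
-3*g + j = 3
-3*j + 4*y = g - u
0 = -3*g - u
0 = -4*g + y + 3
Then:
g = 7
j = 24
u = -21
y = 25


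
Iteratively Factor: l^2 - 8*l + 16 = (l - 4)*(l - 4)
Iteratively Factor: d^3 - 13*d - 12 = (d + 3)*(d^2 - 3*d - 4) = (d + 1)*(d + 3)*(d - 4)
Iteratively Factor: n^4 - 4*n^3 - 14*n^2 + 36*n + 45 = (n - 3)*(n^3 - n^2 - 17*n - 15) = (n - 3)*(n + 1)*(n^2 - 2*n - 15) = (n - 5)*(n - 3)*(n + 1)*(n + 3)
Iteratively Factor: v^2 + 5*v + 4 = (v + 4)*(v + 1)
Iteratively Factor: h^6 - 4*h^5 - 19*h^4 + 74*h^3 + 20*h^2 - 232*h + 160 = (h - 5)*(h^5 + h^4 - 14*h^3 + 4*h^2 + 40*h - 32) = (h - 5)*(h + 2)*(h^4 - h^3 - 12*h^2 + 28*h - 16) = (h - 5)*(h - 2)*(h + 2)*(h^3 + h^2 - 10*h + 8) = (h - 5)*(h - 2)*(h + 2)*(h + 4)*(h^2 - 3*h + 2) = (h - 5)*(h - 2)^2*(h + 2)*(h + 4)*(h - 1)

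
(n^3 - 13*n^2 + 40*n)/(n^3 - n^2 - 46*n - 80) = n*(n - 5)/(n^2 + 7*n + 10)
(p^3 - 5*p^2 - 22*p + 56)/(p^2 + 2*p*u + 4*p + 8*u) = (p^2 - 9*p + 14)/(p + 2*u)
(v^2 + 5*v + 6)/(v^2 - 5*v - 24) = (v + 2)/(v - 8)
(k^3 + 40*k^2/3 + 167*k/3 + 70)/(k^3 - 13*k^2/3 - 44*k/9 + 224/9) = 3*(k^2 + 11*k + 30)/(3*k^2 - 20*k + 32)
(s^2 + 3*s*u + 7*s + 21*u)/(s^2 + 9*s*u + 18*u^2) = (s + 7)/(s + 6*u)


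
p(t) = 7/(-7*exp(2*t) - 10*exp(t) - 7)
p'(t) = 7*(14*exp(2*t) + 10*exp(t))/(-7*exp(2*t) - 10*exp(t) - 7)^2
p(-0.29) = -0.38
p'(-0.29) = 0.32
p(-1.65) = -0.76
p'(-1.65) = 0.20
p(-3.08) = -0.94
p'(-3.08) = 0.06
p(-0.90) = -0.57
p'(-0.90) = 0.30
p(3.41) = -0.00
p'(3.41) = 0.00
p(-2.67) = -0.91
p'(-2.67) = 0.09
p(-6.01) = -1.00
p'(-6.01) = 0.00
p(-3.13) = -0.94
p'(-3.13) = 0.06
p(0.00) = -0.29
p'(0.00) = 0.29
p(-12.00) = -1.00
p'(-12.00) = 0.00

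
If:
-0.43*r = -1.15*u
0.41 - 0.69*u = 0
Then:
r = 1.59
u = 0.59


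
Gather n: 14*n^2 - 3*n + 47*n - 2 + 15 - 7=14*n^2 + 44*n + 6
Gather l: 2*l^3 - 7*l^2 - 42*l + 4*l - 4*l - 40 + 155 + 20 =2*l^3 - 7*l^2 - 42*l + 135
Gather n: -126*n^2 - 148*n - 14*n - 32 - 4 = -126*n^2 - 162*n - 36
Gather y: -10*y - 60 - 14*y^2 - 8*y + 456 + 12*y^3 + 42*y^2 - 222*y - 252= 12*y^3 + 28*y^2 - 240*y + 144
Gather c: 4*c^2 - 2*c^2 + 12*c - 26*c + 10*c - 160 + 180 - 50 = 2*c^2 - 4*c - 30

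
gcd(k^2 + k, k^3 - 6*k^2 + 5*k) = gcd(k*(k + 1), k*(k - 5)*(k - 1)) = k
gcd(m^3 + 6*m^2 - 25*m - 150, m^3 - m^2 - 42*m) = m + 6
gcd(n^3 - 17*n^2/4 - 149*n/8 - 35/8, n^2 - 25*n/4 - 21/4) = n - 7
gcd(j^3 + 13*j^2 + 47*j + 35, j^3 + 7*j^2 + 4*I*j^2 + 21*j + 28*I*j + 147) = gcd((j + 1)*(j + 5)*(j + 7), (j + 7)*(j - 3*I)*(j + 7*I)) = j + 7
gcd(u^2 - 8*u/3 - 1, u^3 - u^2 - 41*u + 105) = u - 3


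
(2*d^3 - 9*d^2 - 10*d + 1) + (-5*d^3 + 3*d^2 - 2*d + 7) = -3*d^3 - 6*d^2 - 12*d + 8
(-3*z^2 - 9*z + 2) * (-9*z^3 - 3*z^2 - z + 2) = 27*z^5 + 90*z^4 + 12*z^3 - 3*z^2 - 20*z + 4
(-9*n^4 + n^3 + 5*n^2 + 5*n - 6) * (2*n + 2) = -18*n^5 - 16*n^4 + 12*n^3 + 20*n^2 - 2*n - 12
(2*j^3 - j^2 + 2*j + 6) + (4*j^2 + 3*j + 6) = 2*j^3 + 3*j^2 + 5*j + 12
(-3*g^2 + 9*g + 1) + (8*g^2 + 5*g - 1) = 5*g^2 + 14*g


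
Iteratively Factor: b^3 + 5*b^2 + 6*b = (b + 2)*(b^2 + 3*b) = (b + 2)*(b + 3)*(b)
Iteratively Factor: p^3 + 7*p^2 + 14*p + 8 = (p + 4)*(p^2 + 3*p + 2) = (p + 2)*(p + 4)*(p + 1)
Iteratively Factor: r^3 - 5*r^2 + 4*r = (r)*(r^2 - 5*r + 4) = r*(r - 1)*(r - 4)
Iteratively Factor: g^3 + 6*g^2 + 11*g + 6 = (g + 2)*(g^2 + 4*g + 3) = (g + 2)*(g + 3)*(g + 1)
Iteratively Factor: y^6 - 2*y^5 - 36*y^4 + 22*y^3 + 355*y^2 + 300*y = (y + 3)*(y^5 - 5*y^4 - 21*y^3 + 85*y^2 + 100*y) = (y + 1)*(y + 3)*(y^4 - 6*y^3 - 15*y^2 + 100*y) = y*(y + 1)*(y + 3)*(y^3 - 6*y^2 - 15*y + 100) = y*(y + 1)*(y + 3)*(y + 4)*(y^2 - 10*y + 25) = y*(y - 5)*(y + 1)*(y + 3)*(y + 4)*(y - 5)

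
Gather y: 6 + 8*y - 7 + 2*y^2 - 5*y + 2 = 2*y^2 + 3*y + 1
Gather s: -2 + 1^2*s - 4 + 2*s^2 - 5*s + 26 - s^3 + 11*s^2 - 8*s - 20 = -s^3 + 13*s^2 - 12*s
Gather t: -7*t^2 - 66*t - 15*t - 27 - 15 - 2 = -7*t^2 - 81*t - 44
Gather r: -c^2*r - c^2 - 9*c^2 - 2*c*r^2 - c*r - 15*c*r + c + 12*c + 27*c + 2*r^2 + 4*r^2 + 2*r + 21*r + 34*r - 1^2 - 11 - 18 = -10*c^2 + 40*c + r^2*(6 - 2*c) + r*(-c^2 - 16*c + 57) - 30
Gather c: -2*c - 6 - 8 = -2*c - 14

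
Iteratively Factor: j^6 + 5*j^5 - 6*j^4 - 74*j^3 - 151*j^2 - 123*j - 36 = (j + 1)*(j^5 + 4*j^4 - 10*j^3 - 64*j^2 - 87*j - 36) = (j - 4)*(j + 1)*(j^4 + 8*j^3 + 22*j^2 + 24*j + 9) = (j - 4)*(j + 1)^2*(j^3 + 7*j^2 + 15*j + 9) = (j - 4)*(j + 1)^2*(j + 3)*(j^2 + 4*j + 3) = (j - 4)*(j + 1)^3*(j + 3)*(j + 3)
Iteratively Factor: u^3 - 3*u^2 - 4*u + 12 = (u + 2)*(u^2 - 5*u + 6) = (u - 2)*(u + 2)*(u - 3)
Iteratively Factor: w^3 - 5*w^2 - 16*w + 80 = (w - 5)*(w^2 - 16) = (w - 5)*(w + 4)*(w - 4)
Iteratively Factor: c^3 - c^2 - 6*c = (c + 2)*(c^2 - 3*c) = c*(c + 2)*(c - 3)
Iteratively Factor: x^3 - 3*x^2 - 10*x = (x)*(x^2 - 3*x - 10) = x*(x + 2)*(x - 5)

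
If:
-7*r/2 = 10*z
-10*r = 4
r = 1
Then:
No Solution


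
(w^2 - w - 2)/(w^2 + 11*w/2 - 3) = 2*(w^2 - w - 2)/(2*w^2 + 11*w - 6)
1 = 1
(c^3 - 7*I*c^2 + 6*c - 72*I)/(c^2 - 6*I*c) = c - I + 12/c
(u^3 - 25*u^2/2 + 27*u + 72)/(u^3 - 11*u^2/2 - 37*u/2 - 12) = (u - 6)/(u + 1)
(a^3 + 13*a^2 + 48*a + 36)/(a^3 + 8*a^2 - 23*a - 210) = (a^2 + 7*a + 6)/(a^2 + 2*a - 35)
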